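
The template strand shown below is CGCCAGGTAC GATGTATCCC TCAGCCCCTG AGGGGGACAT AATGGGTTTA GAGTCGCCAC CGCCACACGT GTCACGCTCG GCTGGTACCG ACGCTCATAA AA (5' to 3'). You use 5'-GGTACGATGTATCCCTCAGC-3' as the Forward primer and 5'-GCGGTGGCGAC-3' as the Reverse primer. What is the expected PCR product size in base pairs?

The forward primer matches the template at positions 6–25.
Reverse complement of the reverse primer: GTCGCCACCGC. This occurs on the top strand at positions 53–63.
Amplicon spans positions 6–63: 58 bp.

58 bp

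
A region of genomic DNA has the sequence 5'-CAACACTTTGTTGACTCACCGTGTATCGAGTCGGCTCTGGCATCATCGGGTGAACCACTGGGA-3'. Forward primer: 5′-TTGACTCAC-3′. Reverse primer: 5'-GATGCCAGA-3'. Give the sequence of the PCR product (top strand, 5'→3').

5'-TTGACTCACCGTGTATCGAGTCGGCTCTGGCATC-3'

Scanning the template, TTGACTCAC occurs at positions 11–19; this primer anneals to the bottom strand there with its 3' end pointing downstream.
Taking the reverse complement of GATGCCAGA gives TCTGGCATC, found at positions 36–44 on the template; the primer anneals here to the top strand with its 3' end pointing upstream.
The product is the template from position 11 through 44 (34 bp).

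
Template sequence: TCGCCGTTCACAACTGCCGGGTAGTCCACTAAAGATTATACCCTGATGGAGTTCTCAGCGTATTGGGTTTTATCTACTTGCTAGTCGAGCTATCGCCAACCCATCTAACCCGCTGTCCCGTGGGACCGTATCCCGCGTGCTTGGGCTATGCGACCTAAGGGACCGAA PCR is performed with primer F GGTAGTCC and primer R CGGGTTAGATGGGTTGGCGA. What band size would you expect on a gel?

93 bp

Forward primer GGTAGTCC is found on the top strand at positions 20–27.
The reverse primer's reverse complement is TCGCCAACCCATCTAACCCG, which matches the template at positions 93–112.
Amplicon spans positions 20–112: 93 bp.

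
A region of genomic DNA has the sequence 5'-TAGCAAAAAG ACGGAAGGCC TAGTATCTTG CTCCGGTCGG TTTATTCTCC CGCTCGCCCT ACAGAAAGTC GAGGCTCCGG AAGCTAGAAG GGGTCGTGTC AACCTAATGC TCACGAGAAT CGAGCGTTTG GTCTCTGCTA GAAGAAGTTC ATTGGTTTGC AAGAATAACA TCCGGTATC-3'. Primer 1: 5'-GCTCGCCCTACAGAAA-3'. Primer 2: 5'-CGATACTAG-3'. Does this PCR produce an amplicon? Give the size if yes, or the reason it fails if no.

Primer 2 (CGATACTAG) does not match the top strand, and its reverse complement CTAGTATCG does not match either.
With no annealing site for primer 2, no amplification occurs.

No product — primer 2 has no binding site in the template.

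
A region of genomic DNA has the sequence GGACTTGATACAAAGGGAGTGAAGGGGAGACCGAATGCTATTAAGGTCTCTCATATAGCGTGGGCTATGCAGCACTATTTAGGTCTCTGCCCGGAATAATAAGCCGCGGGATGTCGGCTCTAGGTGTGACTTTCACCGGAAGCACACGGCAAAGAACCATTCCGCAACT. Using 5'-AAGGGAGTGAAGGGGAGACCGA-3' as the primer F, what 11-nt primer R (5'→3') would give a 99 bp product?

The forward primer binds at positions 13–34, so a 99 bp product ends at position 13 + 99 − 1 = 111.
The reverse primer anneals to the top strand over positions 101–111, i.e. to AAGCCGCGGGA.
Its sequence written 5'→3' is the reverse complement: TCCCGCGGCTT.

5'-TCCCGCGGCTT-3'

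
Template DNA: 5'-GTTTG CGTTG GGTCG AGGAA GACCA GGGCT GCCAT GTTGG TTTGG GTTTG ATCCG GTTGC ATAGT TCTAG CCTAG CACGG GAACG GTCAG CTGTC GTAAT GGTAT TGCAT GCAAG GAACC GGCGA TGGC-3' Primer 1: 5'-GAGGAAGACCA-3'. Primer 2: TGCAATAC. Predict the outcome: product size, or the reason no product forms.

Primer 1 (GAGGAAGACCA) matches the top strand at positions 15–25; it acts as a forward primer.
Primer 2's reverse complement is GTATTGCA, matching the top strand at positions 102–109; it acts as a reverse primer.
The 3' ends face each other across positions 15–109, giving a 95 bp product.

Yes — a 95 bp product.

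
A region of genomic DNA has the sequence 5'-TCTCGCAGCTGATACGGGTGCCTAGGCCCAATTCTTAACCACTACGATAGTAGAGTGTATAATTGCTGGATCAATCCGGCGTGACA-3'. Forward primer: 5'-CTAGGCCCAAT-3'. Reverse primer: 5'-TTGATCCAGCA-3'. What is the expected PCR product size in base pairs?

53 bp

Forward primer CTAGGCCCAAT is found on the top strand at positions 22–32.
The reverse primer's reverse complement is TGCTGGATCAA, which matches the template at positions 64–74.
Amplicon spans positions 22–74: 53 bp.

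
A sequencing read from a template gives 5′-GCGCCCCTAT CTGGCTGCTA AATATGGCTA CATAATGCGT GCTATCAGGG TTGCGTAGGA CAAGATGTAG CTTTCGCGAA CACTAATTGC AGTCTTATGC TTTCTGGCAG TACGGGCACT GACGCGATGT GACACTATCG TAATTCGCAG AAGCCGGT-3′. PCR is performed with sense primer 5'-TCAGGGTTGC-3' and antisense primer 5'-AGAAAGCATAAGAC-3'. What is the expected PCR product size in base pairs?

The forward primer matches the template at positions 45–54.
The reverse primer's reverse complement is GTCTTATGCTTTCT, which matches the template at positions 92–105.
Amplicon spans positions 45–105: 61 bp.

61 bp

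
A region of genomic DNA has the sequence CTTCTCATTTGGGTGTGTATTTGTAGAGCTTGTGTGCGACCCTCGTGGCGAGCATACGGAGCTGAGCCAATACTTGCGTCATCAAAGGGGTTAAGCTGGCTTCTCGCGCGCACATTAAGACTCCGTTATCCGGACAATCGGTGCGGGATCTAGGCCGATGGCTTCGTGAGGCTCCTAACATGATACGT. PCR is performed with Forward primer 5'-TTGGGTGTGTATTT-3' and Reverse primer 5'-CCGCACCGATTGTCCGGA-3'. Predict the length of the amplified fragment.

The forward primer matches the template at positions 9–22.
Taking the reverse complement of CCGCACCGATTGTCCGGA gives TCCGGACAATCGGTGCGG, found at positions 129–146 on the template; the primer anneals here to the top strand with its 3' end pointing upstream.
Product length = (reverse-primer end) − (forward-primer start) + 1 = 146 − 9 + 1 = 138 bp.

138 bp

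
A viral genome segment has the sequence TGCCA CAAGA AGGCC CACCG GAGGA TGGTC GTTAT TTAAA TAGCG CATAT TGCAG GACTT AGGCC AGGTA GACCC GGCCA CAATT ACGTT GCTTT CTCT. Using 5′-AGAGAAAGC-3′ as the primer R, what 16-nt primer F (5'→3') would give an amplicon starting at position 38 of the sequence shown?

5'-AAATAGCGCATATTGC-3'

The reverse primer's reverse complement GCTTTCTCT matches the template at positions 91–99; the product starts at position 38.
The forward primer is identical to the top strand over positions 38–53: AAATAGCGCATATTGC.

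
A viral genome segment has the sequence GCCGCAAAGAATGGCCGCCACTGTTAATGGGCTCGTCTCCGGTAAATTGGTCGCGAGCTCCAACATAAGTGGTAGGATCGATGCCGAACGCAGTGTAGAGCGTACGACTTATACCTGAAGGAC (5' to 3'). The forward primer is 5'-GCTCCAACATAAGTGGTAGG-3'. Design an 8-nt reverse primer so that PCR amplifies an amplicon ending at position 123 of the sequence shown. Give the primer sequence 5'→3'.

The forward primer binds at positions 57–76; the product's 3' end on the top strand is position 123.
The reverse primer anneals to the top strand over positions 116–123, i.e. to TGAAGGAC.
Its sequence written 5'→3' is the reverse complement: GTCCTTCA.

5'-GTCCTTCA-3'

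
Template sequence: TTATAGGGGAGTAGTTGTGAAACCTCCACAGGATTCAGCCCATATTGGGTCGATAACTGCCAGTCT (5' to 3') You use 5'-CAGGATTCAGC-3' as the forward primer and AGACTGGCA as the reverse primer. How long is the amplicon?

The forward primer matches the template at positions 29–39.
The reverse primer's reverse complement is TGCCAGTCT, which matches the template at positions 58–66.
The product runs from position 29 to position 66, so its length is 66 − 29 + 1 = 38 bp.

38 bp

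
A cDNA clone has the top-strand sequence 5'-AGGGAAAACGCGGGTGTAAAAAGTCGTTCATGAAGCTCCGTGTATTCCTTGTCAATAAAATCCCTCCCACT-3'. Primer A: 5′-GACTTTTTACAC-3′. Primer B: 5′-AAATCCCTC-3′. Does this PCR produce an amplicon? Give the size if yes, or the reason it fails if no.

Primer A (GACTTTTTACAC) has reverse complement GTGTAAAAAGTC, which matches the top strand at positions 14–25; primer A anneals to the top strand there with its 3' end pointing upstream toward position 14.
Primer B (AAATCCCTC) matches the top strand directly at positions 58–66; it anneals to the bottom strand with its 3' end pointing downstream toward position 66.
The 3' ends diverge (primer A extends toward position 1, primer B toward position 71), so the primers never converge on a shared product.

No product — the primers' 3' ends point away from each other.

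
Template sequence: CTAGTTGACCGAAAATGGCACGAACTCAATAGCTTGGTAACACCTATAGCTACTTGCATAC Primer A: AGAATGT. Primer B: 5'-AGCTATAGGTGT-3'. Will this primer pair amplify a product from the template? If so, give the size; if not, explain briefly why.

No product — primer A has no binding site in the template.

Primer A (AGAATGT) does not match the top strand, and its reverse complement ACATTCT does not match either.
With no annealing site for primer A, no amplification occurs.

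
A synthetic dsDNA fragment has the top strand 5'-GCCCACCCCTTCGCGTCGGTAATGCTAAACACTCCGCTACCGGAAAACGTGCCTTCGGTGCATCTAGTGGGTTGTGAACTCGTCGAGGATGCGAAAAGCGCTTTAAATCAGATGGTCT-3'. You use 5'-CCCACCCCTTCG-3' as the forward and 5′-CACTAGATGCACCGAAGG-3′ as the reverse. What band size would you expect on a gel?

Forward primer CCCACCCCTTCG is found on the top strand at positions 2–13.
The reverse primer's reverse complement is CCTTCGGTGCATCTAGTG, which matches the template at positions 52–69.
Product length = (reverse-primer end) − (forward-primer start) + 1 = 69 − 2 + 1 = 68 bp.

68 bp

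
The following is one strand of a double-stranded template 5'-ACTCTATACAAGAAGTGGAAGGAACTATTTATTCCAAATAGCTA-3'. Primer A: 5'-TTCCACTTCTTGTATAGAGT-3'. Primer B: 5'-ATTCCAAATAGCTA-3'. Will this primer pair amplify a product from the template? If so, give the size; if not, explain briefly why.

Primer A (TTCCACTTCTTGTATAGAGT) has reverse complement ACTCTATACAAGAAGTGGAA, which matches the top strand at positions 1–20; primer A anneals to the top strand there with its 3' end pointing upstream toward position 1.
Primer B (ATTCCAAATAGCTA) matches the top strand directly at positions 31–44; it anneals to the bottom strand with its 3' end pointing downstream toward position 44.
The 3' ends diverge (primer A extends toward position 1, primer B toward position 44), so the primers never converge on a shared product.

No product — the primers' 3' ends point away from each other.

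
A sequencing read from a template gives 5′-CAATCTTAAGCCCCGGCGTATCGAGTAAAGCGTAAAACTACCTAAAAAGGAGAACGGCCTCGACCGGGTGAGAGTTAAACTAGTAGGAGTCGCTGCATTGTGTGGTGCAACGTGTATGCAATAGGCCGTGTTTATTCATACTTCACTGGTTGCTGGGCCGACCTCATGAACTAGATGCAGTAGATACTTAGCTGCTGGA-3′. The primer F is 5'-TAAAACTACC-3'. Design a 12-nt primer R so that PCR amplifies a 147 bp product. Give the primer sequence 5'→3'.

5'-TGCATCTAGTTC-3'

The forward primer binds at positions 33–42, so a 147 bp product ends at position 33 + 147 − 1 = 179.
The reverse primer anneals to the top strand over positions 168–179, i.e. to GAACTAGATGCA.
Its sequence written 5'→3' is the reverse complement: TGCATCTAGTTC.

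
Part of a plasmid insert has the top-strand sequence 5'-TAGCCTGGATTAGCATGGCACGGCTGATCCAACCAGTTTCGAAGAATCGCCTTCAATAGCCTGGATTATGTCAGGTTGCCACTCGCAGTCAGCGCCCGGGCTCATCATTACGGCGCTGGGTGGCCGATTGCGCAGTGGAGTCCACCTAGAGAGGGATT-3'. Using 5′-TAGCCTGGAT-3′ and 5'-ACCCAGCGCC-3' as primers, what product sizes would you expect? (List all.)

121 bp, 65 bp

The forward primer TAGCCTGGAT matches the top strand at positions 1–10, 57–66.
The reverse primer's reverse complement is GGCGCTGGGT, matching at positions 112–121.
Each forward site pairs with the reverse site to give a product ending at position 121: sizes 121, 65 bp.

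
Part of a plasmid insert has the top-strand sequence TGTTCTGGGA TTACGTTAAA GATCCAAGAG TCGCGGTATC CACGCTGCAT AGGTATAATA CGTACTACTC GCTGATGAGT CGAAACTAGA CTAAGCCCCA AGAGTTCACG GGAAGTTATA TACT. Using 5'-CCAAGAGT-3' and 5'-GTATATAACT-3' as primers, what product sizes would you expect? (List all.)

100 bp, 26 bp

The forward primer CCAAGAGT matches the top strand at positions 24–31, 98–105.
The reverse primer's reverse complement is AGTTATATAC, matching at positions 114–123.
Each forward site pairs with the reverse site to give a product ending at position 123: sizes 100, 26 bp.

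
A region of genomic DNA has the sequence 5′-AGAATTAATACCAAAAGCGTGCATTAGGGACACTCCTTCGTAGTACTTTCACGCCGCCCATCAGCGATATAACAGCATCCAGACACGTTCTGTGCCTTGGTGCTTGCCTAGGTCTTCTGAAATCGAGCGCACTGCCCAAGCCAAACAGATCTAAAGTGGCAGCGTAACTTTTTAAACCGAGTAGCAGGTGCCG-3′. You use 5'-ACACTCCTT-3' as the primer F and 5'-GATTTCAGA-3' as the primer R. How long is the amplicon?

95 bp

The forward primer matches the template at positions 30–38.
Reverse complement of the reverse primer: TCTGAAATC. This occurs on the top strand at positions 116–124.
Product length = (reverse-primer end) − (forward-primer start) + 1 = 124 − 30 + 1 = 95 bp.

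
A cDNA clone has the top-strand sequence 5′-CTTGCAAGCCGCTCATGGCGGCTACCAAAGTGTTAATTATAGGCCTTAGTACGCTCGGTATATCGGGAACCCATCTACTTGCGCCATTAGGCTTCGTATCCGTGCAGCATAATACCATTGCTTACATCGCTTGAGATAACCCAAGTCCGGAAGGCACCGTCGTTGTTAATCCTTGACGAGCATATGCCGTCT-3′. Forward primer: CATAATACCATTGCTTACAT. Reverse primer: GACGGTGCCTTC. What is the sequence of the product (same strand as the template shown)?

The forward primer matches the template at positions 108–127.
Reverse complement of the reverse primer: GAAGGCACCGTC. This occurs on the top strand at positions 150–161.
The product is the template from position 108 through 161 (54 bp).

5'-CATAATACCATTGCTTACATCGCTTGAGATAACCCAAGTCCGGAAGGCACCGTC-3'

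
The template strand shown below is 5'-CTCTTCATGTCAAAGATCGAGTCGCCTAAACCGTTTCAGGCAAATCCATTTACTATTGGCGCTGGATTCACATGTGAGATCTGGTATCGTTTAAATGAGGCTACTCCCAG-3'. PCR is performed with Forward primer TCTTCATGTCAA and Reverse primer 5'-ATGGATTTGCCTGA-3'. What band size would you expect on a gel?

Scanning the template, TCTTCATGTCAA occurs at positions 2–13; this primer anneals to the bottom strand there with its 3' end pointing downstream.
Reverse complement of the reverse primer: TCAGGCAAATCCAT. This occurs on the top strand at positions 36–49.
The product runs from position 2 to position 49, so its length is 49 − 2 + 1 = 48 bp.

48 bp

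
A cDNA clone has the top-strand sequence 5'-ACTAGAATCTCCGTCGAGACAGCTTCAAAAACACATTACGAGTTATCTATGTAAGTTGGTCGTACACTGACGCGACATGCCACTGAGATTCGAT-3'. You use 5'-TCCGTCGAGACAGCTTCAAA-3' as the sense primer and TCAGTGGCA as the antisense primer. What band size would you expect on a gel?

77 bp

Scanning the template, TCCGTCGAGACAGCTTCAAA occurs at positions 10–29; this primer anneals to the bottom strand there with its 3' end pointing downstream.
The reverse primer's reverse complement is TGCCACTGA, which matches the template at positions 78–86.
Product length = (reverse-primer end) − (forward-primer start) + 1 = 86 − 10 + 1 = 77 bp.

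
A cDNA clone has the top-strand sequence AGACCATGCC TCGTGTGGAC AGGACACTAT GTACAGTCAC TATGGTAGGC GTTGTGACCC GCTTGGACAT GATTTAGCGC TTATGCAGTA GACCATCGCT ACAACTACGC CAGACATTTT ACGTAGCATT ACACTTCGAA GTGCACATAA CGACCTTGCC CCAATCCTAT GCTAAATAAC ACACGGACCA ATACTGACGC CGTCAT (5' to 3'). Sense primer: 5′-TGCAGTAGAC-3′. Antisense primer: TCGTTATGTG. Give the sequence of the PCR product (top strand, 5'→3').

The forward primer matches the template at positions 84–93.
The reverse primer's reverse complement is CACATAACGA, which matches the template at positions 144–153.
The product is the template from position 84 through 153 (70 bp).

5'-TGCAGTAGACCATCGCTACAACTACGCCAGACATTTTACGTAGCATTACACTTCGAAGTGCACATAACGA-3'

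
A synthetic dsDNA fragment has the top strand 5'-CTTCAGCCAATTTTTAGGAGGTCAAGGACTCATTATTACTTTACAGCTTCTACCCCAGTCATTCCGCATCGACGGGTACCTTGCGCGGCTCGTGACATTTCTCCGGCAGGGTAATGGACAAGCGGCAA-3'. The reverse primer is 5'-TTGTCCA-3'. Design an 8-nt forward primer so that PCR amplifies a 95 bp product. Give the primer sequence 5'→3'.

The reverse primer's reverse complement TGGACAA matches the template at positions 115–121, so the product ends at position 121.
A 95 bp product then starts at position 121 − 95 + 1 = 27.
The forward primer is identical to the top strand there: GACTCATT.

5'-GACTCATT-3'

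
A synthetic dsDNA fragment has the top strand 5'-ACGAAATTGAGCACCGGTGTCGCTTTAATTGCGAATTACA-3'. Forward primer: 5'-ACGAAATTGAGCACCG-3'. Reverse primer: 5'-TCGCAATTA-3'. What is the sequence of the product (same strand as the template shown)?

5'-ACGAAATTGAGCACCGGTGTCGCTTTAATTGCGA-3'

Forward primer ACGAAATTGAGCACCG is found on the top strand at positions 1–16.
Reverse complement of the reverse primer: TAATTGCGA. This occurs on the top strand at positions 26–34.
The product is the template from position 1 through 34 (34 bp).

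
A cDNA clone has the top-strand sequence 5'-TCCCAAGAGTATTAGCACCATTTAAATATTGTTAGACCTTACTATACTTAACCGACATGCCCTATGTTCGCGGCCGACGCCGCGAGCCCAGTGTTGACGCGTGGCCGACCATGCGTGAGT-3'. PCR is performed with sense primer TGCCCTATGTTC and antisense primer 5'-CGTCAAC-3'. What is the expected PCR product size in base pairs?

The forward primer matches the template at positions 58–69.
Reverse complement of the reverse primer: GTTGACG. This occurs on the top strand at positions 93–99.
The product runs from position 58 to position 99, so its length is 99 − 58 + 1 = 42 bp.

42 bp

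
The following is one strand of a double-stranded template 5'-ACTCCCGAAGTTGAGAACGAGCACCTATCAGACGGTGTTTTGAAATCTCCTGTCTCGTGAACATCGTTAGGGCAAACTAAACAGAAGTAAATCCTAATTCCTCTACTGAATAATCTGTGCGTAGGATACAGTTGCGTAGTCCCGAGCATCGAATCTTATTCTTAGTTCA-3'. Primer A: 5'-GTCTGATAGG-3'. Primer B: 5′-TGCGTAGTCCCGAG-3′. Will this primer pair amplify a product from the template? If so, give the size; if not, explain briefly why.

Primer A (GTCTGATAGG) has reverse complement CCTATCAGAC, which matches the top strand at positions 24–33; primer A anneals to the top strand there with its 3' end pointing upstream toward position 24.
Primer B (TGCGTAGTCCCGAG) matches the top strand directly at positions 133–146; it anneals to the bottom strand with its 3' end pointing downstream toward position 146.
The 3' ends diverge (primer A extends toward position 1, primer B toward position 169), so the primers never converge on a shared product.

No product — the primers' 3' ends point away from each other.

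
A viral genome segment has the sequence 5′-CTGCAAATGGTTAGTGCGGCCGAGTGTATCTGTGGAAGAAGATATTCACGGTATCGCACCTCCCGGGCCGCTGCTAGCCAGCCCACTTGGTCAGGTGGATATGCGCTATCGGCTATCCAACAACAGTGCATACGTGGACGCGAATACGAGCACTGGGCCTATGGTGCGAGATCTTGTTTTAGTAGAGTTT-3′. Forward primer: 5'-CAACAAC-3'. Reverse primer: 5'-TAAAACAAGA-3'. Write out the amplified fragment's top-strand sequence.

Forward primer CAACAAC is found on the top strand at positions 118–124.
Taking the reverse complement of TAAAACAAGA gives TCTTGTTTTA, found at positions 172–181 on the template; the primer anneals here to the top strand with its 3' end pointing upstream.
The product is the template from position 118 through 181 (64 bp).

5'-CAACAACAGTGCATACGTGGACGCGAATACGAGCACTGGGCCTATGGTGCGAGATCTTGTTTTA-3'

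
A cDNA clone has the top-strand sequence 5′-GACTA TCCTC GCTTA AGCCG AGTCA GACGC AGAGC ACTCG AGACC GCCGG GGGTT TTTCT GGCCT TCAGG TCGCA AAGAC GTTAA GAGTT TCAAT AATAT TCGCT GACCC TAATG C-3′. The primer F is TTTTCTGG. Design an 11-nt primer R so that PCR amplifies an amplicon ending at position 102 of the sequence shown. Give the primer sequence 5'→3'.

The forward primer binds at positions 55–62; the product's 3' end on the top strand is position 102.
The reverse primer anneals to the top strand over positions 92–102, i.e. to CAATAATATTC.
Its sequence written 5'→3' is the reverse complement: GAATATTATTG.

5'-GAATATTATTG-3'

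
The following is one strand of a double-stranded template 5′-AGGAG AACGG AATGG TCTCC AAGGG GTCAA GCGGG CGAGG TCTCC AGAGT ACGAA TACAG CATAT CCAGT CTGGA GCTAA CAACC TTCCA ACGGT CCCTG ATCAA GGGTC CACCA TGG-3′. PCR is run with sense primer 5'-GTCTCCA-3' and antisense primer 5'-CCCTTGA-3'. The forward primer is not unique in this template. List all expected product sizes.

94 bp, 69 bp

The forward primer GTCTCCA matches the top strand at positions 15–21, 40–46.
The reverse primer's reverse complement is TCAAGGG, matching at positions 102–108.
Each forward site pairs with the reverse site to give a product ending at position 108: sizes 94, 69 bp.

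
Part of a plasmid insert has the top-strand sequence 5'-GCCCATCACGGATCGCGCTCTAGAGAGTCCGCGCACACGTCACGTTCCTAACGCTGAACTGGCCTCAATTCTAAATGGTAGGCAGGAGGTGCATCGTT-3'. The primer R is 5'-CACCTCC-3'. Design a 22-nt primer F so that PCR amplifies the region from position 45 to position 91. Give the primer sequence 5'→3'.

5'-TTCCTAACGCTGAACTGGCCTC-3'

The reverse primer's reverse complement GGAGGTG matches the template at positions 85–91; the product starts at position 45.
The forward primer is identical to the top strand over positions 45–66: TTCCTAACGCTGAACTGGCCTC.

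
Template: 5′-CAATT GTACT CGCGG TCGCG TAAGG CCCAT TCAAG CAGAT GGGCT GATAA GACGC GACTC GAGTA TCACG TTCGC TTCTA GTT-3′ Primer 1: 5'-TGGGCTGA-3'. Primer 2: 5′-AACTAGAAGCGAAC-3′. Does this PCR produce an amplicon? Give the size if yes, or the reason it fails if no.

Primer 1 (TGGGCTGA) matches the top strand at positions 40–47; it acts as a forward primer.
Primer 2's reverse complement is GTTCGCTTCTAGTT, matching the top strand at positions 70–83; it acts as a reverse primer.
The 3' ends face each other across positions 40–83, giving a 44 bp product.

Yes — a 44 bp product.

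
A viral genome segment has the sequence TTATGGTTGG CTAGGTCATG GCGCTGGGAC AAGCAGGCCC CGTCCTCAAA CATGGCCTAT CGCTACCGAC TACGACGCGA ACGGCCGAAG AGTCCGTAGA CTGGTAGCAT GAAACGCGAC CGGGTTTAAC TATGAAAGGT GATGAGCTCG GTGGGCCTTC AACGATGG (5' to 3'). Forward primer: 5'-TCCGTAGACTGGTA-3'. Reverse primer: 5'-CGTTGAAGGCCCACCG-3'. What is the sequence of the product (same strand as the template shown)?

Forward primer TCCGTAGACTGGTA is found on the top strand at positions 93–106.
The reverse primer's reverse complement is CGGTGGGCCTTCAACG, which matches the template at positions 149–164.
The product is the template from position 93 through 164 (72 bp).

5'-TCCGTAGACTGGTAGCATGAAACGCGACCGGGTTTAACTATGAAAGGTGATGAGCTCGGTGGGCCTTCAACG-3'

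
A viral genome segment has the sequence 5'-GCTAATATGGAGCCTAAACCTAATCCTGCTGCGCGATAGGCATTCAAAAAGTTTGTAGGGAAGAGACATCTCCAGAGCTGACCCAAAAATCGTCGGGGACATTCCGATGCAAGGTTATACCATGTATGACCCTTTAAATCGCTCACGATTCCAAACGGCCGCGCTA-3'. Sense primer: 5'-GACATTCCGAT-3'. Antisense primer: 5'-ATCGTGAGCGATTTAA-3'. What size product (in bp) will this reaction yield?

52 bp

Scanning the template, GACATTCCGAT occurs at positions 98–108; this primer anneals to the bottom strand there with its 3' end pointing downstream.
Taking the reverse complement of ATCGTGAGCGATTTAA gives TTAAATCGCTCACGAT, found at positions 134–149 on the template; the primer anneals here to the top strand with its 3' end pointing upstream.
The product runs from position 98 to position 149, so its length is 149 − 98 + 1 = 52 bp.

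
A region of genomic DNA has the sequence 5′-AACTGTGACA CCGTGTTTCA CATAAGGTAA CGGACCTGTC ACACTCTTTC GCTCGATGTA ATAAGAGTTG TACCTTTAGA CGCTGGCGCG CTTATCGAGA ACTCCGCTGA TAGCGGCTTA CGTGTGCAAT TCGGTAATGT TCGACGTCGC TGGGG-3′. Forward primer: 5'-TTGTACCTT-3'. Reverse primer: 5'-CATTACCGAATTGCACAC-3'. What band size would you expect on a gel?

The forward primer matches the template at positions 68–76.
Reverse complement of the reverse primer: GTGTGCAATTCGGTAATG. This occurs on the top strand at positions 122–139.
Product length = (reverse-primer end) − (forward-primer start) + 1 = 139 − 68 + 1 = 72 bp.

72 bp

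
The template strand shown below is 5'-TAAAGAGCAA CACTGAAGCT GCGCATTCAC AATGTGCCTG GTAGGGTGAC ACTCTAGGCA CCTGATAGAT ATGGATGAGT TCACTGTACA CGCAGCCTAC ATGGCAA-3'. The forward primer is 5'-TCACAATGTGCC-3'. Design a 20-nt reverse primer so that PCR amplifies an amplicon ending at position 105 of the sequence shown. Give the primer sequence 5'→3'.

5'-GCCATGTAGGCTGCGTGTAC-3'

The forward primer binds at positions 27–38; the product's 3' end on the top strand is position 105.
The reverse primer anneals to the top strand over positions 86–105, i.e. to GTACACGCAGCCTACATGGC.
Its sequence written 5'→3' is the reverse complement: GCCATGTAGGCTGCGTGTAC.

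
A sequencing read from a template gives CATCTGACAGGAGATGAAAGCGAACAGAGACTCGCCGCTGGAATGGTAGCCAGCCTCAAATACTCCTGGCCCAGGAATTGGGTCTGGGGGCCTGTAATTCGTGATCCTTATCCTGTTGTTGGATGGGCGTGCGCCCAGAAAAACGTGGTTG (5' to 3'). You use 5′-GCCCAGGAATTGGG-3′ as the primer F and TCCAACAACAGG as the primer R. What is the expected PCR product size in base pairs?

The forward primer matches the template at positions 69–82.
The reverse primer's reverse complement is CCTGTTGTTGGA, which matches the template at positions 112–123.
Product length = (reverse-primer end) − (forward-primer start) + 1 = 123 − 69 + 1 = 55 bp.

55 bp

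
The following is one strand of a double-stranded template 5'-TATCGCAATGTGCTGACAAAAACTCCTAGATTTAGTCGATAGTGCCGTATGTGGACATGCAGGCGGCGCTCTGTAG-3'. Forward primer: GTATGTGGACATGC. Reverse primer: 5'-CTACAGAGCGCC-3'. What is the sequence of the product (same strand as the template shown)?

5'-GTATGTGGACATGCAGGCGGCGCTCTGTAG-3'

The forward primer matches the template at positions 47–60.
The reverse primer's reverse complement is GGCGCTCTGTAG, which matches the template at positions 65–76.
The product is the template from position 47 through 76 (30 bp).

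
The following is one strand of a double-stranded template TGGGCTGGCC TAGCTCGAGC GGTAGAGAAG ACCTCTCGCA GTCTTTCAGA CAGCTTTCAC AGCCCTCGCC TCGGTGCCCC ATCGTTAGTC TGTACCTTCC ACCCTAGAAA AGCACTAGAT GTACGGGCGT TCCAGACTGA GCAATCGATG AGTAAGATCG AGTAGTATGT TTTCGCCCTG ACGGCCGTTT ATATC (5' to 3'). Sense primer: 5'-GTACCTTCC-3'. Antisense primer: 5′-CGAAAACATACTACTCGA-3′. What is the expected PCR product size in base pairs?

Forward primer GTACCTTCC is found on the top strand at positions 92–100.
Taking the reverse complement of CGAAAACATACTACTCGA gives TCGAGTAGTATGTTTTCG, found at positions 158–175 on the template; the primer anneals here to the top strand with its 3' end pointing upstream.
The product runs from position 92 to position 175, so its length is 175 − 92 + 1 = 84 bp.

84 bp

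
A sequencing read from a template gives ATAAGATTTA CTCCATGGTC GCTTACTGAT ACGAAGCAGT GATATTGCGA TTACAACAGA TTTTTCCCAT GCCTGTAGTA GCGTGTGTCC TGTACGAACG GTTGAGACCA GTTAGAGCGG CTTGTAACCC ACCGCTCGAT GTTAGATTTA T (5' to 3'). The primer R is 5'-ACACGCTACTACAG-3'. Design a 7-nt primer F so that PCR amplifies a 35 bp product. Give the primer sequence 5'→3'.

5'-TACAACA-3'

The reverse primer's reverse complement CTGTAGTAGCGTGT matches the template at positions 73–86, so the product ends at position 86.
A 35 bp product then starts at position 86 − 35 + 1 = 52.
The forward primer is identical to the top strand there: TACAACA.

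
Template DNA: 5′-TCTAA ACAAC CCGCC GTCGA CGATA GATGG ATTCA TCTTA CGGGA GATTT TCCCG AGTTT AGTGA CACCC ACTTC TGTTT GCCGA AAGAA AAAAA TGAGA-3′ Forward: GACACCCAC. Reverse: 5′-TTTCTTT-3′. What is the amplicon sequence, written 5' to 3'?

Forward primer GACACCCAC is found on the top strand at positions 64–72.
The reverse primer's reverse complement is AAAGAAA, which matches the template at positions 85–91.
The product is the template from position 64 through 91 (28 bp).

5'-GACACCCACTTCTGTTTGCCGAAAGAAA-3'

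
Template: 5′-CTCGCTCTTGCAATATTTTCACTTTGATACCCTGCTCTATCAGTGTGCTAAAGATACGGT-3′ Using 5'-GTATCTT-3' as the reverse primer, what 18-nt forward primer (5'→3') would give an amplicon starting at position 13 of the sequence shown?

5'-ATATTTTCACTTTGATAC-3'

The reverse primer's reverse complement AAGATAC matches the template at positions 51–57; the product starts at position 13.
The forward primer is identical to the top strand over positions 13–30: ATATTTTCACTTTGATAC.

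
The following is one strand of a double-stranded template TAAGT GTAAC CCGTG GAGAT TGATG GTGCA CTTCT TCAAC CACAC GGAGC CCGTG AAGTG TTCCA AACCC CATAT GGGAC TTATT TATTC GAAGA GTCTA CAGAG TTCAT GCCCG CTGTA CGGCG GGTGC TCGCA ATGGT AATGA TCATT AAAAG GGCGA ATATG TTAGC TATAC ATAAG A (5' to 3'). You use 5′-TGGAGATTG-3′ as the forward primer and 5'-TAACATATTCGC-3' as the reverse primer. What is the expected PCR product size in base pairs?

155 bp

Scanning the template, TGGAGATTG occurs at positions 14–22; this primer anneals to the bottom strand there with its 3' end pointing downstream.
Taking the reverse complement of TAACATATTCGC gives GCGAATATGTTA, found at positions 157–168 on the template; the primer anneals here to the top strand with its 3' end pointing upstream.
The product runs from position 14 to position 168, so its length is 168 − 14 + 1 = 155 bp.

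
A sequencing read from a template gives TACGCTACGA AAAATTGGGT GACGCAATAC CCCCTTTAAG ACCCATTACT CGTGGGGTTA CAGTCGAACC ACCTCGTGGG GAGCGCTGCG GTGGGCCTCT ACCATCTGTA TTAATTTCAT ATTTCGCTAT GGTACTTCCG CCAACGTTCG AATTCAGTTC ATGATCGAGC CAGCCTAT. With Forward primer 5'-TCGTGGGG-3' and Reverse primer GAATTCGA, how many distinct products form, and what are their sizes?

Two products: 106 bp, 82 bp

The forward primer TCGTGGGG matches the top strand at positions 50–57, 74–81.
The reverse primer's reverse complement is TCGAATTC, matching at positions 148–155.
Each forward site pairs with the reverse site to give a product ending at position 155: sizes 106, 82 bp.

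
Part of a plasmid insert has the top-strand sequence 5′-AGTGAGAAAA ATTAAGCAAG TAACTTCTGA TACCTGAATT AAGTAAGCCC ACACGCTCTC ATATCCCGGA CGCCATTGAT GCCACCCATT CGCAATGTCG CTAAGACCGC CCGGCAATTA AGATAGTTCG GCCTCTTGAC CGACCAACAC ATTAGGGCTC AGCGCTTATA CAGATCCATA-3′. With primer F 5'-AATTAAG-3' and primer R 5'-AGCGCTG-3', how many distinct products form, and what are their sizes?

The forward primer AATTAAG matches the top strand at positions 10–16, 37–43, 116–122.
The reverse primer's reverse complement is CAGCGCT, matching at positions 160–166.
Each forward site pairs with the reverse site to give a product ending at position 166: sizes 157, 130, 51 bp.

Three products: 157 bp, 130 bp, 51 bp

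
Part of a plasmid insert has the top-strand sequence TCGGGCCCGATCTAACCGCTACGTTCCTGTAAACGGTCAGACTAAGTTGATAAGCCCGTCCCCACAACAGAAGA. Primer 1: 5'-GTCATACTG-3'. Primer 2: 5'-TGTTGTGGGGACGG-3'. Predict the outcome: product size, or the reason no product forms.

No product — primer 1 has no binding site in the template.

Primer 1 (GTCATACTG) does not match the top strand, and its reverse complement CAGTATGAC does not match either.
With no annealing site for primer 1, no amplification occurs.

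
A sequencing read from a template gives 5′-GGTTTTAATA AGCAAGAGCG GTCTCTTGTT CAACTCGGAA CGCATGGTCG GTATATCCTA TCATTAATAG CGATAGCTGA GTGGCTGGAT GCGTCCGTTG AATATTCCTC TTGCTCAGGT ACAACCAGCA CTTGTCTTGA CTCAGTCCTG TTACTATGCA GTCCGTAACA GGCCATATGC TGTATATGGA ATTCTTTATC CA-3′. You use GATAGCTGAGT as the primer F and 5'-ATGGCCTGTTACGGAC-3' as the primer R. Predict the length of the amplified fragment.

Forward primer GATAGCTGAGT is found on the top strand at positions 72–82.
Reverse complement of the reverse primer: GTCCGTAACAGGCCAT. This occurs on the top strand at positions 161–176.
Amplicon spans positions 72–176: 105 bp.

105 bp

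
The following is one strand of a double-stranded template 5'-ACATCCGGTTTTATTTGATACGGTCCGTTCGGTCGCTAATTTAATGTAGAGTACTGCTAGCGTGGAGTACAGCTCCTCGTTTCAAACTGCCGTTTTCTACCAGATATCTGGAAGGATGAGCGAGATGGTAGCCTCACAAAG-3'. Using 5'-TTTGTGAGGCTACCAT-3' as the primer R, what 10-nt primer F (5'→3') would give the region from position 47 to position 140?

The reverse primer's reverse complement ATGGTAGCCTCACAAA matches the template at positions 125–140; the product starts at position 47.
The forward primer is identical to the top strand over positions 47–56: TAGAGTACTG.

5'-TAGAGTACTG-3'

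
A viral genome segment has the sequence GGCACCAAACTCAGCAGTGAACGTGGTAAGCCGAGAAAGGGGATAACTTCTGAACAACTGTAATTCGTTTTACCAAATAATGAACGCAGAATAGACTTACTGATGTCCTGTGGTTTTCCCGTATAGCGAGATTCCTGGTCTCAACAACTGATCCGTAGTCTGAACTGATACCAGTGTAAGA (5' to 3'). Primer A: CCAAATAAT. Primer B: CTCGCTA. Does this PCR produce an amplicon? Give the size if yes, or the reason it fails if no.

Primer A (CCAAATAAT) matches the top strand at positions 73–81; it acts as a forward primer.
Primer B's reverse complement is TAGCGAG, matching the top strand at positions 124–130; it acts as a reverse primer.
The 3' ends face each other across positions 73–130, giving a 58 bp product.

Yes — a 58 bp product.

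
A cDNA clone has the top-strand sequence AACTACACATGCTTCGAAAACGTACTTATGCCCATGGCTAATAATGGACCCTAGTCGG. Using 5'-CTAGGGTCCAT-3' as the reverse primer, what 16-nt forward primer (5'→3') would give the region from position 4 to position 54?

The reverse primer's reverse complement ATGGACCCTAG matches the template at positions 44–54; the product starts at position 4.
The forward primer is identical to the top strand over positions 4–19: TACACATGCTTCGAAA.

5'-TACACATGCTTCGAAA-3'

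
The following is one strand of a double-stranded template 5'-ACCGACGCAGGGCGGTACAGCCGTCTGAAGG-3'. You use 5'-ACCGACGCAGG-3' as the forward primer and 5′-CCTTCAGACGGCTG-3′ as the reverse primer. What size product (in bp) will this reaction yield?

31 bp

Forward primer ACCGACGCAGG is found on the top strand at positions 1–11.
Taking the reverse complement of CCTTCAGACGGCTG gives CAGCCGTCTGAAGG, found at positions 18–31 on the template; the primer anneals here to the top strand with its 3' end pointing upstream.
The product runs from position 1 to position 31, so its length is 31 − 1 + 1 = 31 bp.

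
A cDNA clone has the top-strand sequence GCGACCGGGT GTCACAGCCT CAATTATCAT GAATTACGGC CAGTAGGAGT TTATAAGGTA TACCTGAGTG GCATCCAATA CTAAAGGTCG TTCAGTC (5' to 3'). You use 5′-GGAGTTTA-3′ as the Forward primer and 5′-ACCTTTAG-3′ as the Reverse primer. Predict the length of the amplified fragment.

Scanning the template, GGAGTTTA occurs at positions 46–53; this primer anneals to the bottom strand there with its 3' end pointing downstream.
Reverse complement of the reverse primer: CTAAAGGT. This occurs on the top strand at positions 81–88.
Product length = (reverse-primer end) − (forward-primer start) + 1 = 88 − 46 + 1 = 43 bp.

43 bp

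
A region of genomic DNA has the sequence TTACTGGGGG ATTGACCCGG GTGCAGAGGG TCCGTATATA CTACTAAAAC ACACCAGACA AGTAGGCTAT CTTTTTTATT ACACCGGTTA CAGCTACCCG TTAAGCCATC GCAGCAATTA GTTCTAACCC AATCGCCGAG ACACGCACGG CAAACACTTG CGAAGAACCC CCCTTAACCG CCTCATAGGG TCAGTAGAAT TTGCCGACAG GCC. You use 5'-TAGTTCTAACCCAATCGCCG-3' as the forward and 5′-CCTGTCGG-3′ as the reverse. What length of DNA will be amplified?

93 bp

The forward primer matches the template at positions 119–138.
The reverse primer's reverse complement is CCGACAGG, which matches the template at positions 204–211.
Amplicon spans positions 119–211: 93 bp.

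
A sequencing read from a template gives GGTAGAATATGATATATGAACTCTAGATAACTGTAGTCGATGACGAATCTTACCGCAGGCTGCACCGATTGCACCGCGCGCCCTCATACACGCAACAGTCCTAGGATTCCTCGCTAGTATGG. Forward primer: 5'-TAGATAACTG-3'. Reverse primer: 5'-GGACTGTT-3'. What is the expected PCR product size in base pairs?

78 bp

The forward primer matches the template at positions 24–33.
Reverse complement of the reverse primer: AACAGTCC. This occurs on the top strand at positions 94–101.
Product length = (reverse-primer end) − (forward-primer start) + 1 = 101 − 24 + 1 = 78 bp.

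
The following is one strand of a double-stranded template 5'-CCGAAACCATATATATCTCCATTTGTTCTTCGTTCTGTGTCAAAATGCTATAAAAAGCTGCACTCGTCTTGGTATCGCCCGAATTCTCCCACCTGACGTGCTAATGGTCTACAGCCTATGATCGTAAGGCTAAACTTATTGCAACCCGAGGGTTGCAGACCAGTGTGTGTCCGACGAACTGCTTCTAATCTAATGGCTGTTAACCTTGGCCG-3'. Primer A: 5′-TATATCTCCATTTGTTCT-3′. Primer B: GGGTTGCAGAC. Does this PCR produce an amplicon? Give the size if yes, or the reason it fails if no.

Primer A (TATATCTCCATTTGTTCT) matches the top strand at positions 12–29 (3' end points downstream).
Primer B (GGGTTGCAGAC) also matches the top strand directly, at positions 150–160 — its reverse complement GTCTGCAACCC is not present.
Both primers anneal to the bottom strand with 3' ends pointing the same way, so neither can prime synthesis back toward the other.

No product — both primers anneal to the same strand and extend in the same direction.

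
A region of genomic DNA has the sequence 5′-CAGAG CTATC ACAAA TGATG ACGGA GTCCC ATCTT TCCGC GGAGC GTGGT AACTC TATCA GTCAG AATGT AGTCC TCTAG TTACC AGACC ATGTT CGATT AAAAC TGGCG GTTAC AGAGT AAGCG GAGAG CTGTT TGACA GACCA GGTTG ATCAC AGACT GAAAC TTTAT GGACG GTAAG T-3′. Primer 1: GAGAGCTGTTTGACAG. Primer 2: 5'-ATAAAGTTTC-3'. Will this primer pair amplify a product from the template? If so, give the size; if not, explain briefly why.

Yes — a 45 bp product.

Primer 1 (GAGAGCTGTTTGACAG) matches the top strand at positions 126–141; it acts as a forward primer.
Primer 2's reverse complement is GAAACTTTAT, matching the top strand at positions 161–170; it acts as a reverse primer.
The 3' ends face each other across positions 126–170, giving a 45 bp product.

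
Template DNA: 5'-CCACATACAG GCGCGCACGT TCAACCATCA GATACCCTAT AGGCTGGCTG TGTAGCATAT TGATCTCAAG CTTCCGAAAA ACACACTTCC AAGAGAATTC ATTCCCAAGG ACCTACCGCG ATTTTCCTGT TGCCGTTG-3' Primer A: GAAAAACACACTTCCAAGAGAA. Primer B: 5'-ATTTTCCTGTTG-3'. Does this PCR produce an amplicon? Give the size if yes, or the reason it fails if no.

No product — both primers anneal to the same strand and extend in the same direction.

Primer A (GAAAAACACACTTCCAAGAGAA) matches the top strand at positions 76–97 (3' end points downstream).
Primer B (ATTTTCCTGTTG) also matches the top strand directly, at positions 121–132 — its reverse complement CAACAGGAAAAT is not present.
Both primers anneal to the bottom strand with 3' ends pointing the same way, so neither can prime synthesis back toward the other.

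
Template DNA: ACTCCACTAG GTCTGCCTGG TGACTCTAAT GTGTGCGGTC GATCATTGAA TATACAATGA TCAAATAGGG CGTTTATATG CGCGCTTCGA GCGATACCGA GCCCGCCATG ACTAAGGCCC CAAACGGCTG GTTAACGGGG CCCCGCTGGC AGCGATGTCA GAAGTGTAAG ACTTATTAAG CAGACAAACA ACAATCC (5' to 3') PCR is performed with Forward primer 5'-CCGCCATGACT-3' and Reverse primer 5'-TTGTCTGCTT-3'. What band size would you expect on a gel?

85 bp

The forward primer matches the template at positions 103–113.
Reverse complement of the reverse primer: AAGCAGACAA. This occurs on the top strand at positions 178–187.
The product runs from position 103 to position 187, so its length is 187 − 103 + 1 = 85 bp.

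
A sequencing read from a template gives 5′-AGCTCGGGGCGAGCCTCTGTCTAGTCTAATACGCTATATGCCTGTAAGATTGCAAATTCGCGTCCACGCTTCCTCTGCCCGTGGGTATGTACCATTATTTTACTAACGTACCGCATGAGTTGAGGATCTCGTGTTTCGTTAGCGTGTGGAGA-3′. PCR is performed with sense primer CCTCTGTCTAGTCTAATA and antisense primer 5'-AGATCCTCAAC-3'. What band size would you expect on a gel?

116 bp

Forward primer CCTCTGTCTAGTCTAATA is found on the top strand at positions 14–31.
The reverse primer's reverse complement is GTTGAGGATCT, which matches the template at positions 119–129.
The product runs from position 14 to position 129, so its length is 129 − 14 + 1 = 116 bp.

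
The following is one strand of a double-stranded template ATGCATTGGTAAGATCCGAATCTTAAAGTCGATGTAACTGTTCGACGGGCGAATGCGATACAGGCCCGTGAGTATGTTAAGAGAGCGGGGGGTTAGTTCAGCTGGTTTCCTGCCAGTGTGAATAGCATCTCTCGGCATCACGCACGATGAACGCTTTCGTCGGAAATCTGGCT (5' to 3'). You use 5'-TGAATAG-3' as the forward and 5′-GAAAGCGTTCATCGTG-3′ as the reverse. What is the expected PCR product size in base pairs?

40 bp

Forward primer TGAATAG is found on the top strand at positions 119–125.
The reverse primer's reverse complement is CACGATGAACGCTTTC, which matches the template at positions 143–158.
The product runs from position 119 to position 158, so its length is 158 − 119 + 1 = 40 bp.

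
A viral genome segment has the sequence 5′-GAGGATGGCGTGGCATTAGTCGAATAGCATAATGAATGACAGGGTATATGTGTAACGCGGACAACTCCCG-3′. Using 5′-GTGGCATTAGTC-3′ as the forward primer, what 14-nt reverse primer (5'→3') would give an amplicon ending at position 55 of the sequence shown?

The forward primer binds at positions 10–21; the product's 3' end on the top strand is position 55.
The reverse primer anneals to the top strand over positions 42–55, i.e. to GGGTATATGTGTAA.
Its sequence written 5'→3' is the reverse complement: TTACACATATACCC.

5'-TTACACATATACCC-3'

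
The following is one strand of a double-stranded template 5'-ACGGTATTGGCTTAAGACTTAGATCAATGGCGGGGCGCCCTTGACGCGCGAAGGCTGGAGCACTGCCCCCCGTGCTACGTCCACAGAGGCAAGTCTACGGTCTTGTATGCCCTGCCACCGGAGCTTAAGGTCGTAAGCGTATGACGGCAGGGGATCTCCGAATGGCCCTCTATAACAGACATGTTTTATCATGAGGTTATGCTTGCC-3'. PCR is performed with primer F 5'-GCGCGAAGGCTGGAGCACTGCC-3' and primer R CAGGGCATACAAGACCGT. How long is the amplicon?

The forward primer matches the template at positions 46–67.
Taking the reverse complement of CAGGGCATACAAGACCGT gives ACGGTCTTGTATGCCCTG, found at positions 97–114 on the template; the primer anneals here to the top strand with its 3' end pointing upstream.
The product runs from position 46 to position 114, so its length is 114 − 46 + 1 = 69 bp.

69 bp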